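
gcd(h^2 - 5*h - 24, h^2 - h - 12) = h + 3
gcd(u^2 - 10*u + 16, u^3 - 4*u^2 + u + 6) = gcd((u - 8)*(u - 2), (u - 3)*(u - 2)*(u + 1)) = u - 2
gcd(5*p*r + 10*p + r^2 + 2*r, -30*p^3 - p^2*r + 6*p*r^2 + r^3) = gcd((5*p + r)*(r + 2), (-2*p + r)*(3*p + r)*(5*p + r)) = 5*p + r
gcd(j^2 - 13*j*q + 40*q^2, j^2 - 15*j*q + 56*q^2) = -j + 8*q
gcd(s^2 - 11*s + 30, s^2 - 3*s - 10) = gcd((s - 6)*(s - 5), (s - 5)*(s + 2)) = s - 5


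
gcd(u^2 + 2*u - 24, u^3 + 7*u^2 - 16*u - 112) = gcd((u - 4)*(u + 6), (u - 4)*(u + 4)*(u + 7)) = u - 4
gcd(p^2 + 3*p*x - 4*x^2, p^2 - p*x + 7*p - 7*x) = -p + x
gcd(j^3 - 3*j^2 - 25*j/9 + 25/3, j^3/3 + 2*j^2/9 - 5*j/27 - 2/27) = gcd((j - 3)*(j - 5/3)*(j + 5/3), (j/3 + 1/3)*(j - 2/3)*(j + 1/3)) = 1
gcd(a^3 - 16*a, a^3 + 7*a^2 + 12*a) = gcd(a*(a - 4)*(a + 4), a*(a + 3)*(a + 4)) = a^2 + 4*a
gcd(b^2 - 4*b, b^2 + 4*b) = b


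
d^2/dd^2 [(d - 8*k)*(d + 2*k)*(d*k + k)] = 2*k*(3*d - 6*k + 1)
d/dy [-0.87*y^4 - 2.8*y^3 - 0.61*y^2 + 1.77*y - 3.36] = -3.48*y^3 - 8.4*y^2 - 1.22*y + 1.77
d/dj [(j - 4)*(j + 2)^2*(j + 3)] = 4*j^3 + 9*j^2 - 24*j - 52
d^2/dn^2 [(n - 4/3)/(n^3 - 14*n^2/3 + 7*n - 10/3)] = 2*(81*n^5 - 594*n^4 + 1743*n^3 - 2568*n^2 + 1908*n - 574)/(27*n^9 - 378*n^8 + 2331*n^7 - 8306*n^6 + 18837*n^5 - 28182*n^4 + 27801*n^3 - 17430*n^2 + 6300*n - 1000)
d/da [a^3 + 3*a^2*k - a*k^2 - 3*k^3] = 3*a^2 + 6*a*k - k^2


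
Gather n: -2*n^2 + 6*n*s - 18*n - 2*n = -2*n^2 + n*(6*s - 20)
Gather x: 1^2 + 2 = 3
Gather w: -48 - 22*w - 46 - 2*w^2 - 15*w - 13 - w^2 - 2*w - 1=-3*w^2 - 39*w - 108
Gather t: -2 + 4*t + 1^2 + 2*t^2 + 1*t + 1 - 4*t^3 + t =-4*t^3 + 2*t^2 + 6*t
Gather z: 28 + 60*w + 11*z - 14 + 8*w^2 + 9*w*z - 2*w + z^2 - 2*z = 8*w^2 + 58*w + z^2 + z*(9*w + 9) + 14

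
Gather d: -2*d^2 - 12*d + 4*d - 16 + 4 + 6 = -2*d^2 - 8*d - 6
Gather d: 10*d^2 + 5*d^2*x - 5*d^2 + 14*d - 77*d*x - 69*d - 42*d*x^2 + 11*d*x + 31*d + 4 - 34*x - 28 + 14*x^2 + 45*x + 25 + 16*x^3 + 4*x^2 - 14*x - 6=d^2*(5*x + 5) + d*(-42*x^2 - 66*x - 24) + 16*x^3 + 18*x^2 - 3*x - 5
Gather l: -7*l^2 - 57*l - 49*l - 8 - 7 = -7*l^2 - 106*l - 15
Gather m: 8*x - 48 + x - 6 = 9*x - 54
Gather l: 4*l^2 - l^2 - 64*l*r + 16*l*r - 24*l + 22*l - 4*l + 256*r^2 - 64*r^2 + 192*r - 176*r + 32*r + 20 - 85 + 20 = 3*l^2 + l*(-48*r - 6) + 192*r^2 + 48*r - 45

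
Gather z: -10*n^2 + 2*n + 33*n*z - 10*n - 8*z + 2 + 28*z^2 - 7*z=-10*n^2 - 8*n + 28*z^2 + z*(33*n - 15) + 2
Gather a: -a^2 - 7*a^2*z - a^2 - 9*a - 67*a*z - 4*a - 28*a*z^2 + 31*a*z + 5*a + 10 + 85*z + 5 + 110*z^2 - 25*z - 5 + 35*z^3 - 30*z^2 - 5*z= a^2*(-7*z - 2) + a*(-28*z^2 - 36*z - 8) + 35*z^3 + 80*z^2 + 55*z + 10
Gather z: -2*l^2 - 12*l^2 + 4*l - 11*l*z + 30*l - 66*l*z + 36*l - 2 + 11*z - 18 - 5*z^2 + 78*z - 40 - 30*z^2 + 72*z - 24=-14*l^2 + 70*l - 35*z^2 + z*(161 - 77*l) - 84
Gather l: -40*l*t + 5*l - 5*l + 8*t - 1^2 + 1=-40*l*t + 8*t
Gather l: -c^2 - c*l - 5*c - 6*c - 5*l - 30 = -c^2 - 11*c + l*(-c - 5) - 30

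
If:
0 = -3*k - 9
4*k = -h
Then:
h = 12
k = -3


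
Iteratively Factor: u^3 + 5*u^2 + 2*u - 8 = (u + 4)*(u^2 + u - 2) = (u + 2)*(u + 4)*(u - 1)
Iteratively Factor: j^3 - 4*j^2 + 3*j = (j - 3)*(j^2 - j) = (j - 3)*(j - 1)*(j)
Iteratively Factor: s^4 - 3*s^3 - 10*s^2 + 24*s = (s)*(s^3 - 3*s^2 - 10*s + 24) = s*(s - 4)*(s^2 + s - 6) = s*(s - 4)*(s - 2)*(s + 3)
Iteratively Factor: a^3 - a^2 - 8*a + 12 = (a + 3)*(a^2 - 4*a + 4) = (a - 2)*(a + 3)*(a - 2)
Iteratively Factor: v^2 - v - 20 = (v - 5)*(v + 4)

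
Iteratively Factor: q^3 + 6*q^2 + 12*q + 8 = (q + 2)*(q^2 + 4*q + 4) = (q + 2)^2*(q + 2)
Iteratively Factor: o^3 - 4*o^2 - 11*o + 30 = (o - 2)*(o^2 - 2*o - 15) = (o - 2)*(o + 3)*(o - 5)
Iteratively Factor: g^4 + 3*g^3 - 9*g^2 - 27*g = (g)*(g^3 + 3*g^2 - 9*g - 27) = g*(g + 3)*(g^2 - 9) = g*(g - 3)*(g + 3)*(g + 3)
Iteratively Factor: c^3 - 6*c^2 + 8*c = (c - 4)*(c^2 - 2*c) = c*(c - 4)*(c - 2)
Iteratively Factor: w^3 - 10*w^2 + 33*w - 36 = (w - 4)*(w^2 - 6*w + 9) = (w - 4)*(w - 3)*(w - 3)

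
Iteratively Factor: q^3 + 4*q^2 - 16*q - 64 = (q - 4)*(q^2 + 8*q + 16) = (q - 4)*(q + 4)*(q + 4)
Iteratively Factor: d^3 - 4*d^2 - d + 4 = (d - 1)*(d^2 - 3*d - 4) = (d - 1)*(d + 1)*(d - 4)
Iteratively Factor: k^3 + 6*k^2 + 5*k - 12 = (k + 3)*(k^2 + 3*k - 4) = (k - 1)*(k + 3)*(k + 4)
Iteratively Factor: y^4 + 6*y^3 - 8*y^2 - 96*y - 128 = (y - 4)*(y^3 + 10*y^2 + 32*y + 32) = (y - 4)*(y + 4)*(y^2 + 6*y + 8) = (y - 4)*(y + 4)^2*(y + 2)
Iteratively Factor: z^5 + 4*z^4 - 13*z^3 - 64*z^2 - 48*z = (z + 3)*(z^4 + z^3 - 16*z^2 - 16*z) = z*(z + 3)*(z^3 + z^2 - 16*z - 16) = z*(z + 1)*(z + 3)*(z^2 - 16) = z*(z + 1)*(z + 3)*(z + 4)*(z - 4)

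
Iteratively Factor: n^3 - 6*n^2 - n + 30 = (n - 3)*(n^2 - 3*n - 10) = (n - 5)*(n - 3)*(n + 2)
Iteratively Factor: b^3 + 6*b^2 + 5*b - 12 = (b + 4)*(b^2 + 2*b - 3) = (b - 1)*(b + 4)*(b + 3)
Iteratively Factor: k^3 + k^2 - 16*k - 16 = (k - 4)*(k^2 + 5*k + 4) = (k - 4)*(k + 1)*(k + 4)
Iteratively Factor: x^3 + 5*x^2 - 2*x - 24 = (x - 2)*(x^2 + 7*x + 12) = (x - 2)*(x + 3)*(x + 4)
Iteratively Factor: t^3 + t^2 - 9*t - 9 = (t + 1)*(t^2 - 9) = (t + 1)*(t + 3)*(t - 3)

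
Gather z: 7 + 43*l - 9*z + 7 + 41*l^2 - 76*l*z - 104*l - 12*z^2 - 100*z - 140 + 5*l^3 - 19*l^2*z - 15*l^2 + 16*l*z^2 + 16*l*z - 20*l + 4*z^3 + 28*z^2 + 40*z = 5*l^3 + 26*l^2 - 81*l + 4*z^3 + z^2*(16*l + 16) + z*(-19*l^2 - 60*l - 69) - 126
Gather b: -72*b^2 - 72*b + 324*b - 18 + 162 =-72*b^2 + 252*b + 144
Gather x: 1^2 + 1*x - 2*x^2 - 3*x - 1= -2*x^2 - 2*x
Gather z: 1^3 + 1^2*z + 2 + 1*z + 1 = 2*z + 4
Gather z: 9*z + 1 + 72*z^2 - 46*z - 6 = 72*z^2 - 37*z - 5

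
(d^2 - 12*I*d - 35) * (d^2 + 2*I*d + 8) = d^4 - 10*I*d^3 - 3*d^2 - 166*I*d - 280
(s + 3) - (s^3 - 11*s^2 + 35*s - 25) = -s^3 + 11*s^2 - 34*s + 28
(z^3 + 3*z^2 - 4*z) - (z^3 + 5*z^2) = -2*z^2 - 4*z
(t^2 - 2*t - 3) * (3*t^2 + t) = 3*t^4 - 5*t^3 - 11*t^2 - 3*t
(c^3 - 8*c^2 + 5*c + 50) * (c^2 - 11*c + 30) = c^5 - 19*c^4 + 123*c^3 - 245*c^2 - 400*c + 1500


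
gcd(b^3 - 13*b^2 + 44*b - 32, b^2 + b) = 1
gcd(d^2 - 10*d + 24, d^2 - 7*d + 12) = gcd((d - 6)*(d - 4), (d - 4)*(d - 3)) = d - 4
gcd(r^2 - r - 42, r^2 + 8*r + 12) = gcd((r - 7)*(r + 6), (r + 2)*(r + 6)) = r + 6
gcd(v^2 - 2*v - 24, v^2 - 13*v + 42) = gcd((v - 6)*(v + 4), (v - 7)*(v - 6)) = v - 6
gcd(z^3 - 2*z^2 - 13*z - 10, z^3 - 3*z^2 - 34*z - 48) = z + 2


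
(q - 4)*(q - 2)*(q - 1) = q^3 - 7*q^2 + 14*q - 8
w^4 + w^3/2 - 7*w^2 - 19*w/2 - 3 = (w - 3)*(w + 1/2)*(w + 1)*(w + 2)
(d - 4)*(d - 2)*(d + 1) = d^3 - 5*d^2 + 2*d + 8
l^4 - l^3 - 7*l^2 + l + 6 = (l - 3)*(l - 1)*(l + 1)*(l + 2)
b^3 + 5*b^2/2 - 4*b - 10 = (b - 2)*(b + 2)*(b + 5/2)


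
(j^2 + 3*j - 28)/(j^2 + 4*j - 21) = (j - 4)/(j - 3)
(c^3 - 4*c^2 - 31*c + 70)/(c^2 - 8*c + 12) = (c^2 - 2*c - 35)/(c - 6)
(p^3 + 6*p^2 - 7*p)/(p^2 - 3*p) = (p^2 + 6*p - 7)/(p - 3)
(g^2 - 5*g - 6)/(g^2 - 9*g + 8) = (g^2 - 5*g - 6)/(g^2 - 9*g + 8)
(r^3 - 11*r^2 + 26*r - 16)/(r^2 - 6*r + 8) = (r^2 - 9*r + 8)/(r - 4)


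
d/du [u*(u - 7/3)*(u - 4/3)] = 3*u^2 - 22*u/3 + 28/9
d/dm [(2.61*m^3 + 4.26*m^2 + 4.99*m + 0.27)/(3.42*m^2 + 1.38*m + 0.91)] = (8.9262*m^4 + 7.2036*m^3 - 4.06169999999999*m^2 + 5.9064*m + 4.1683)/(11.6964*m^4 + 9.4392*m^3 + 8.1288*m^2 + 2.5116*m + 0.8281)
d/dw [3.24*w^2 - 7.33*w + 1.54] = 6.48*w - 7.33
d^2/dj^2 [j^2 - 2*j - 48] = 2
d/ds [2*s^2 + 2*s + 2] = 4*s + 2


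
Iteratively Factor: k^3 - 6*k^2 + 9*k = (k - 3)*(k^2 - 3*k) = k*(k - 3)*(k - 3)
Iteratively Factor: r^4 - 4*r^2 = (r)*(r^3 - 4*r) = r^2*(r^2 - 4) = r^2*(r - 2)*(r + 2)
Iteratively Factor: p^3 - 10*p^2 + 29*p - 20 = (p - 1)*(p^2 - 9*p + 20) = (p - 4)*(p - 1)*(p - 5)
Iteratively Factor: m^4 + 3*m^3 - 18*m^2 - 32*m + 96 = (m - 3)*(m^3 + 6*m^2 - 32) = (m - 3)*(m + 4)*(m^2 + 2*m - 8) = (m - 3)*(m - 2)*(m + 4)*(m + 4)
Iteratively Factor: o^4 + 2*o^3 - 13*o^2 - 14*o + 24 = (o + 4)*(o^3 - 2*o^2 - 5*o + 6) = (o - 3)*(o + 4)*(o^2 + o - 2) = (o - 3)*(o - 1)*(o + 4)*(o + 2)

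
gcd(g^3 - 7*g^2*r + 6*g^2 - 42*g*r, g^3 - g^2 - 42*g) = g^2 + 6*g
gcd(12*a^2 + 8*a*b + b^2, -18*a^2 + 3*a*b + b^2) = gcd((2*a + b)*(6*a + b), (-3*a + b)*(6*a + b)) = 6*a + b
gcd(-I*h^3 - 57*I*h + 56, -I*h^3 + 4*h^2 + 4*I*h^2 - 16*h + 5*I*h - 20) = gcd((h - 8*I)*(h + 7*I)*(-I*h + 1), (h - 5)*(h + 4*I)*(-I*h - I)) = 1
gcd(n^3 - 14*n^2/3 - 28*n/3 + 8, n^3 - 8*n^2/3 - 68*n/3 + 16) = n^2 - 20*n/3 + 4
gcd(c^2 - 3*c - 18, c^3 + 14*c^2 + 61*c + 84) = c + 3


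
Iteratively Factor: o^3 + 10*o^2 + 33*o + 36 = (o + 3)*(o^2 + 7*o + 12) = (o + 3)^2*(o + 4)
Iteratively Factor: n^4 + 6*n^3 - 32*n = (n + 4)*(n^3 + 2*n^2 - 8*n) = (n + 4)^2*(n^2 - 2*n) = (n - 2)*(n + 4)^2*(n)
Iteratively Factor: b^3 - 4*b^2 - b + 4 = (b + 1)*(b^2 - 5*b + 4) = (b - 4)*(b + 1)*(b - 1)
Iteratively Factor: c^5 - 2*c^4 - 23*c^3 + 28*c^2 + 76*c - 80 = (c - 5)*(c^4 + 3*c^3 - 8*c^2 - 12*c + 16) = (c - 5)*(c - 1)*(c^3 + 4*c^2 - 4*c - 16) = (c - 5)*(c - 2)*(c - 1)*(c^2 + 6*c + 8) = (c - 5)*(c - 2)*(c - 1)*(c + 4)*(c + 2)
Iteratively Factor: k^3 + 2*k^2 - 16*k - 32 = (k + 4)*(k^2 - 2*k - 8) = (k - 4)*(k + 4)*(k + 2)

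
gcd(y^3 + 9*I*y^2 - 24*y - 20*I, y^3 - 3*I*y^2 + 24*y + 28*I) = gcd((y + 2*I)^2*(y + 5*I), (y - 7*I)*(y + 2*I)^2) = y^2 + 4*I*y - 4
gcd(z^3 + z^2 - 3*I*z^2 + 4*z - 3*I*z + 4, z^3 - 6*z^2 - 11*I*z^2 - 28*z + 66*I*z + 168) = z - 4*I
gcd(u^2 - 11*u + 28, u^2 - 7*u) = u - 7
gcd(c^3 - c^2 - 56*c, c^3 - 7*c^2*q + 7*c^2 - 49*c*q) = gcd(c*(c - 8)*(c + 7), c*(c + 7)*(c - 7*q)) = c^2 + 7*c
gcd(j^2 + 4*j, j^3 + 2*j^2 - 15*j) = j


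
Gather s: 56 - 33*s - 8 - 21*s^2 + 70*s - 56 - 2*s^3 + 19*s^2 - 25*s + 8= -2*s^3 - 2*s^2 + 12*s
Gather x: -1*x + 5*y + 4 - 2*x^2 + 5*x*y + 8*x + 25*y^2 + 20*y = -2*x^2 + x*(5*y + 7) + 25*y^2 + 25*y + 4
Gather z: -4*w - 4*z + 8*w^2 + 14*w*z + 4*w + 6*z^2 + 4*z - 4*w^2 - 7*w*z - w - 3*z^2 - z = 4*w^2 - w + 3*z^2 + z*(7*w - 1)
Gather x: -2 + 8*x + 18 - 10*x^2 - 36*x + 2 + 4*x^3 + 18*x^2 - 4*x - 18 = 4*x^3 + 8*x^2 - 32*x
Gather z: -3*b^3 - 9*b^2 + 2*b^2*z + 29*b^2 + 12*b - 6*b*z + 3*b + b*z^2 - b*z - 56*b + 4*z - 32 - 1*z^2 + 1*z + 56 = -3*b^3 + 20*b^2 - 41*b + z^2*(b - 1) + z*(2*b^2 - 7*b + 5) + 24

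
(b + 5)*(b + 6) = b^2 + 11*b + 30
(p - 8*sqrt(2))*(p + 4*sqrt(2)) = p^2 - 4*sqrt(2)*p - 64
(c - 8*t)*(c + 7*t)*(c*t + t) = c^3*t - c^2*t^2 + c^2*t - 56*c*t^3 - c*t^2 - 56*t^3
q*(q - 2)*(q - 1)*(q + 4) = q^4 + q^3 - 10*q^2 + 8*q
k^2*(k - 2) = k^3 - 2*k^2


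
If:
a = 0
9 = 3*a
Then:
No Solution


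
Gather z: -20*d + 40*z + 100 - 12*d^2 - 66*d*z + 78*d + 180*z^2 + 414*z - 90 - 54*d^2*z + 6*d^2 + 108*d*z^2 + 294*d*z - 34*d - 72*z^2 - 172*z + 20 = -6*d^2 + 24*d + z^2*(108*d + 108) + z*(-54*d^2 + 228*d + 282) + 30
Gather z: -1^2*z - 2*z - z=-4*z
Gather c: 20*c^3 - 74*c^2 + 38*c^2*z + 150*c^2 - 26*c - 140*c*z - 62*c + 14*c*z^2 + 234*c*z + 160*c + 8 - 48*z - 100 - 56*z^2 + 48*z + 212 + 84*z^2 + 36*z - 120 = 20*c^3 + c^2*(38*z + 76) + c*(14*z^2 + 94*z + 72) + 28*z^2 + 36*z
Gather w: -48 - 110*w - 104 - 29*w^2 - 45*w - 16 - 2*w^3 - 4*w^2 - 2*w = -2*w^3 - 33*w^2 - 157*w - 168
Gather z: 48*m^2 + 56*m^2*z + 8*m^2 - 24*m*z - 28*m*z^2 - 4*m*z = 56*m^2 - 28*m*z^2 + z*(56*m^2 - 28*m)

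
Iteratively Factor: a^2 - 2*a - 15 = (a - 5)*(a + 3)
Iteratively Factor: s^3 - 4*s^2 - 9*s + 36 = (s + 3)*(s^2 - 7*s + 12) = (s - 4)*(s + 3)*(s - 3)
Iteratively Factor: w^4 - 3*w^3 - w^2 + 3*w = (w)*(w^3 - 3*w^2 - w + 3) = w*(w - 1)*(w^2 - 2*w - 3) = w*(w - 1)*(w + 1)*(w - 3)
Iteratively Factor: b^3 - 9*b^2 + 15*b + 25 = (b + 1)*(b^2 - 10*b + 25) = (b - 5)*(b + 1)*(b - 5)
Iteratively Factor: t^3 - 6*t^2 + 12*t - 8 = (t - 2)*(t^2 - 4*t + 4) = (t - 2)^2*(t - 2)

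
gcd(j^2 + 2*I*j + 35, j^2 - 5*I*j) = j - 5*I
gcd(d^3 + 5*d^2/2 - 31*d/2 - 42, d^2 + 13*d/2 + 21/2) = d^2 + 13*d/2 + 21/2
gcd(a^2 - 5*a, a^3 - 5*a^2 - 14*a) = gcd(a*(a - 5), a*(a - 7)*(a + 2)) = a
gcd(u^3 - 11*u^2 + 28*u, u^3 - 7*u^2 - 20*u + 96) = 1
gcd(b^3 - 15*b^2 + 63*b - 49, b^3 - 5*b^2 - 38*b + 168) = b - 7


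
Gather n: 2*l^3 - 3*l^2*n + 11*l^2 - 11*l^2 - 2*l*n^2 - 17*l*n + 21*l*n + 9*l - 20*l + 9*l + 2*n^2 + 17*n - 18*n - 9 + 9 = 2*l^3 - 2*l + n^2*(2 - 2*l) + n*(-3*l^2 + 4*l - 1)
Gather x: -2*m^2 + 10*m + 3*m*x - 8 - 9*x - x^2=-2*m^2 + 10*m - x^2 + x*(3*m - 9) - 8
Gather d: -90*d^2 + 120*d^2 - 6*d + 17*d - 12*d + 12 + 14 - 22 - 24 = 30*d^2 - d - 20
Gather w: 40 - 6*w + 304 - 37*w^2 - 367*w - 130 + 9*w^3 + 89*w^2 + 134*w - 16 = 9*w^3 + 52*w^2 - 239*w + 198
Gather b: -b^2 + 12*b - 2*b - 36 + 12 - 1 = -b^2 + 10*b - 25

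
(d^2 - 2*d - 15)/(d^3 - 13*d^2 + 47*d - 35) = (d + 3)/(d^2 - 8*d + 7)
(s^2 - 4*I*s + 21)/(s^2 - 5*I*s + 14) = (s + 3*I)/(s + 2*I)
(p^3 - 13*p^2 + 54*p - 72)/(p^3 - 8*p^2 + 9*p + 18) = (p - 4)/(p + 1)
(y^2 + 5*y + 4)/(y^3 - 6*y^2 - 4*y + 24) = (y^2 + 5*y + 4)/(y^3 - 6*y^2 - 4*y + 24)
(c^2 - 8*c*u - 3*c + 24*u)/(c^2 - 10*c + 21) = (c - 8*u)/(c - 7)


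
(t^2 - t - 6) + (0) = t^2 - t - 6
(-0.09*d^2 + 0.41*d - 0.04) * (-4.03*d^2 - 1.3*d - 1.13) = 0.3627*d^4 - 1.5353*d^3 - 0.2701*d^2 - 0.4113*d + 0.0452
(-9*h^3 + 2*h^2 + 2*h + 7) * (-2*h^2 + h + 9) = 18*h^5 - 13*h^4 - 83*h^3 + 6*h^2 + 25*h + 63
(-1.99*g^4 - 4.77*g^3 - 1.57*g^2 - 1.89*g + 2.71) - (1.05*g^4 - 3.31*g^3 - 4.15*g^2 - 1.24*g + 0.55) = -3.04*g^4 - 1.46*g^3 + 2.58*g^2 - 0.65*g + 2.16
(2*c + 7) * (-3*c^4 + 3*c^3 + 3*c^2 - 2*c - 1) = -6*c^5 - 15*c^4 + 27*c^3 + 17*c^2 - 16*c - 7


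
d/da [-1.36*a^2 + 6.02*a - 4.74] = 6.02 - 2.72*a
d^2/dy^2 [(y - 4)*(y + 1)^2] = 6*y - 4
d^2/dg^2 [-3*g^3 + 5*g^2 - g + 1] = 10 - 18*g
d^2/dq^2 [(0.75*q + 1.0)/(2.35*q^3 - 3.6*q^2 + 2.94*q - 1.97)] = (24.85125*q^5 + 28.2*q^4 - 126.2835*q^3 + 160.8795*q^2 - 67.641*q + 11.7909)/(12.977875*q^9 - 59.643*q^8 + 140.07645*q^7 - 228.528375*q^6 + 275.24178*q^5 - 251.60886*q^4 + 177.875409*q^3 - 92.997396*q^2 + 34.229538*q - 7.645373)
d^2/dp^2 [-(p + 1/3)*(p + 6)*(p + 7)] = -6*p - 80/3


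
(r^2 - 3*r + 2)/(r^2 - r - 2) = (r - 1)/(r + 1)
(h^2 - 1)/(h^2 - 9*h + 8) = (h + 1)/(h - 8)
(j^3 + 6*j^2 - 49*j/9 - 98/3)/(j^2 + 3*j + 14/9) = (3*j^2 + 11*j - 42)/(3*j + 2)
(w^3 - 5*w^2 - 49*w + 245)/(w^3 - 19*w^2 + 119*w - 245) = (w + 7)/(w - 7)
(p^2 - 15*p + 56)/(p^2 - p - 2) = (-p^2 + 15*p - 56)/(-p^2 + p + 2)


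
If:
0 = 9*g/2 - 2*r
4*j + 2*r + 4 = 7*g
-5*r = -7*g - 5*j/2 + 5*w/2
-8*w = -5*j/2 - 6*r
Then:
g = -440/1893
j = -2168/1893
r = -330/631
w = -1420/1893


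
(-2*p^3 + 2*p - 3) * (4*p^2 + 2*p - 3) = -8*p^5 - 4*p^4 + 14*p^3 - 8*p^2 - 12*p + 9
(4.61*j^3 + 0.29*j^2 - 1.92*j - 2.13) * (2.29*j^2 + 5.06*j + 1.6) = 10.5569*j^5 + 23.9907*j^4 + 4.4466*j^3 - 14.1289*j^2 - 13.8498*j - 3.408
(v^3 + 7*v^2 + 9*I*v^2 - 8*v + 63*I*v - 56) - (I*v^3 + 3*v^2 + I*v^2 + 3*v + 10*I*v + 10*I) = v^3 - I*v^3 + 4*v^2 + 8*I*v^2 - 11*v + 53*I*v - 56 - 10*I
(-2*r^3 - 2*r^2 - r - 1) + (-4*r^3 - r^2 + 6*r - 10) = -6*r^3 - 3*r^2 + 5*r - 11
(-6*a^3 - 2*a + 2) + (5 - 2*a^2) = -6*a^3 - 2*a^2 - 2*a + 7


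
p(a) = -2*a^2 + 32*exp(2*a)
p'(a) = -4*a + 64*exp(2*a)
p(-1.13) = 0.79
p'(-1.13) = 11.20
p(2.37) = 3650.66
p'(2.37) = 7314.31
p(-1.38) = -1.78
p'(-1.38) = 9.57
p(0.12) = 40.65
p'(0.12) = 80.88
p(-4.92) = -48.41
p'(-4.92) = 19.68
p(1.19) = 342.92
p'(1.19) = 686.75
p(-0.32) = 16.67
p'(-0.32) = 35.03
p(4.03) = 101256.80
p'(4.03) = 202562.45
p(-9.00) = -162.00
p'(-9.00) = 36.00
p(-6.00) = -72.00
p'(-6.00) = 24.00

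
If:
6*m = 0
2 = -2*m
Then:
No Solution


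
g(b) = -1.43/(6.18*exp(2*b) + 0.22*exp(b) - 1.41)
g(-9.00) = 1.01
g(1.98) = -0.00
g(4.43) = -0.00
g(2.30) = -0.00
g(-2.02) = 1.12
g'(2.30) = 0.00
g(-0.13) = -0.40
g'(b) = -1.43*(-12.36*exp(2*b) - 0.22*exp(b))/(6.18*exp(2*b) + 0.22*exp(b) - 1.41)^2 = (17.6748*exp(b) + 0.3146)*exp(b)/(6.18*exp(2*b) + 0.22*exp(b) - 1.41)^2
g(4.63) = -0.00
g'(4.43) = 0.00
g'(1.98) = 0.01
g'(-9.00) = 0.00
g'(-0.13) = 1.10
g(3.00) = 0.00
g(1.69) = -0.01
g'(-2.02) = 0.22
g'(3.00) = 0.00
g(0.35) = -0.13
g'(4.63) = 0.00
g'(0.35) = 0.28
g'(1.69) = 0.02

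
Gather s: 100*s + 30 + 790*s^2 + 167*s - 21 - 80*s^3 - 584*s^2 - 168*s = -80*s^3 + 206*s^2 + 99*s + 9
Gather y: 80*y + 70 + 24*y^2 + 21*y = 24*y^2 + 101*y + 70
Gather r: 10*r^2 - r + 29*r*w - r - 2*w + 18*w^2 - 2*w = 10*r^2 + r*(29*w - 2) + 18*w^2 - 4*w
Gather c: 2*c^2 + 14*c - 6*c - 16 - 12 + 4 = 2*c^2 + 8*c - 24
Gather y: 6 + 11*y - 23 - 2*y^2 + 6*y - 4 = -2*y^2 + 17*y - 21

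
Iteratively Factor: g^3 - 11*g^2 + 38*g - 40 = (g - 4)*(g^2 - 7*g + 10) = (g - 4)*(g - 2)*(g - 5)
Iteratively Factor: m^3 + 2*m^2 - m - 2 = (m + 2)*(m^2 - 1) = (m - 1)*(m + 2)*(m + 1)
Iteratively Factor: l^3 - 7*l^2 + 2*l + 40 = (l - 5)*(l^2 - 2*l - 8) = (l - 5)*(l - 4)*(l + 2)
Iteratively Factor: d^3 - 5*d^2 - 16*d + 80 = (d - 4)*(d^2 - d - 20) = (d - 4)*(d + 4)*(d - 5)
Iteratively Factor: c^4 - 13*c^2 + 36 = (c + 2)*(c^3 - 2*c^2 - 9*c + 18) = (c - 3)*(c + 2)*(c^2 + c - 6) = (c - 3)*(c - 2)*(c + 2)*(c + 3)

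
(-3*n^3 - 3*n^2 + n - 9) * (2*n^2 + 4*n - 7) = -6*n^5 - 18*n^4 + 11*n^3 + 7*n^2 - 43*n + 63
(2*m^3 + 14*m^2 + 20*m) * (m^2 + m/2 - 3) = 2*m^5 + 15*m^4 + 21*m^3 - 32*m^2 - 60*m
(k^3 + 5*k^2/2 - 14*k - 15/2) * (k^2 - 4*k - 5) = k^5 - 3*k^4/2 - 29*k^3 + 36*k^2 + 100*k + 75/2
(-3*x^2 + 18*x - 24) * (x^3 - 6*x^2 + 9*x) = -3*x^5 + 36*x^4 - 159*x^3 + 306*x^2 - 216*x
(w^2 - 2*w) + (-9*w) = w^2 - 11*w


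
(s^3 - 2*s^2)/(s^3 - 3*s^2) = (s - 2)/(s - 3)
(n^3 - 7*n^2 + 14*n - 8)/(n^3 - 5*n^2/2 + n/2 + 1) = 2*(n - 4)/(2*n + 1)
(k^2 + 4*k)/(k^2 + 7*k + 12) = k/(k + 3)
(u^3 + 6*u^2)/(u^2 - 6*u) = u*(u + 6)/(u - 6)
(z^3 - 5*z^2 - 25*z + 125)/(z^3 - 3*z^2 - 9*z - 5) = (z^2 - 25)/(z^2 + 2*z + 1)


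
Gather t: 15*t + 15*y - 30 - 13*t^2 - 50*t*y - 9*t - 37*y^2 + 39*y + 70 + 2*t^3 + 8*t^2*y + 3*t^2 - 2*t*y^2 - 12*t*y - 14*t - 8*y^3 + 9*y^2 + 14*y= 2*t^3 + t^2*(8*y - 10) + t*(-2*y^2 - 62*y - 8) - 8*y^3 - 28*y^2 + 68*y + 40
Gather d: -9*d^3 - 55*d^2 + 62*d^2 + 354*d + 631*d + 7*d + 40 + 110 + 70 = -9*d^3 + 7*d^2 + 992*d + 220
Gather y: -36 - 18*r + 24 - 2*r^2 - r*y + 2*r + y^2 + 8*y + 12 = -2*r^2 - 16*r + y^2 + y*(8 - r)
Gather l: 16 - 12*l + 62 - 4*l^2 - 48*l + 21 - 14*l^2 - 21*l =-18*l^2 - 81*l + 99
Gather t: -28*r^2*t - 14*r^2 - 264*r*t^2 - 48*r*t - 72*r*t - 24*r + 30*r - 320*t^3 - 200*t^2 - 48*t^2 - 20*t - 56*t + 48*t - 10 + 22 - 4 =-14*r^2 + 6*r - 320*t^3 + t^2*(-264*r - 248) + t*(-28*r^2 - 120*r - 28) + 8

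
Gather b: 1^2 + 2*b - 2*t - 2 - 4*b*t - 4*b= b*(-4*t - 2) - 2*t - 1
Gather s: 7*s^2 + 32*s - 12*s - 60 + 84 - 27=7*s^2 + 20*s - 3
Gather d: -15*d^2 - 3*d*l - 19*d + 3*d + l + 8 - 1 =-15*d^2 + d*(-3*l - 16) + l + 7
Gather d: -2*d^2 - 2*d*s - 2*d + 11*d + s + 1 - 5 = -2*d^2 + d*(9 - 2*s) + s - 4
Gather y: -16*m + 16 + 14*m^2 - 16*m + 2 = 14*m^2 - 32*m + 18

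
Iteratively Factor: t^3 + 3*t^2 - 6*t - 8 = (t + 1)*(t^2 + 2*t - 8) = (t + 1)*(t + 4)*(t - 2)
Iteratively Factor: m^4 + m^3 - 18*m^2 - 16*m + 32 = (m + 2)*(m^3 - m^2 - 16*m + 16) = (m - 1)*(m + 2)*(m^2 - 16) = (m - 1)*(m + 2)*(m + 4)*(m - 4)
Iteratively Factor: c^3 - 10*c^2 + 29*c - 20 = (c - 1)*(c^2 - 9*c + 20) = (c - 5)*(c - 1)*(c - 4)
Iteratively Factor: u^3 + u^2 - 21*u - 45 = (u - 5)*(u^2 + 6*u + 9) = (u - 5)*(u + 3)*(u + 3)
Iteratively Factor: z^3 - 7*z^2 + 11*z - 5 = (z - 5)*(z^2 - 2*z + 1) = (z - 5)*(z - 1)*(z - 1)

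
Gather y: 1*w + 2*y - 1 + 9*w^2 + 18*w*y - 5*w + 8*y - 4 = 9*w^2 - 4*w + y*(18*w + 10) - 5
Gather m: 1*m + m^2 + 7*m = m^2 + 8*m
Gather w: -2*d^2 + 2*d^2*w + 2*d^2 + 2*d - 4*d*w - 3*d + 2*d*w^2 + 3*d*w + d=2*d*w^2 + w*(2*d^2 - d)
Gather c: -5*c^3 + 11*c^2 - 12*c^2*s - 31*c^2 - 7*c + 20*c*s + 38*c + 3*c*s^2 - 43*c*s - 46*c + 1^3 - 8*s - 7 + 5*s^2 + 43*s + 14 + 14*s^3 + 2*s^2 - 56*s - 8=-5*c^3 + c^2*(-12*s - 20) + c*(3*s^2 - 23*s - 15) + 14*s^3 + 7*s^2 - 21*s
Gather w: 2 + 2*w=2*w + 2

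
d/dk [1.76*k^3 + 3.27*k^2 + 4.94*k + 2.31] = 5.28*k^2 + 6.54*k + 4.94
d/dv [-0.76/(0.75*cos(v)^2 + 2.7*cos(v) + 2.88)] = -(1.14*cos(v) + 2.052)*sin(v)/(0.75*cos(v)^2 + 2.7*cos(v) + 2.88)^2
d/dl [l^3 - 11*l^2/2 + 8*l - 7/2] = 3*l^2 - 11*l + 8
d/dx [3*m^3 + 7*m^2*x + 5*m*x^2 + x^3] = 7*m^2 + 10*m*x + 3*x^2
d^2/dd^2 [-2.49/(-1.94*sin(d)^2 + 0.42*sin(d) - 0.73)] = (-37.485456*sin(d)^4 + 6.086556*sin(d)^3 + 69.8943*sin(d)^2 - 12.936546*sin(d) - 6.174204)/(1.94*sin(d)^2 - 0.42*sin(d) + 0.73)^3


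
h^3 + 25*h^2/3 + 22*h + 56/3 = (h + 2)*(h + 7/3)*(h + 4)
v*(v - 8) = v^2 - 8*v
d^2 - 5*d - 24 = (d - 8)*(d + 3)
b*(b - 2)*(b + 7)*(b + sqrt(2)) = b^4 + sqrt(2)*b^3 + 5*b^3 - 14*b^2 + 5*sqrt(2)*b^2 - 14*sqrt(2)*b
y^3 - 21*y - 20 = (y - 5)*(y + 1)*(y + 4)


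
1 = 1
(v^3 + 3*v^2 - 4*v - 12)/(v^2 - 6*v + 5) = (v^3 + 3*v^2 - 4*v - 12)/(v^2 - 6*v + 5)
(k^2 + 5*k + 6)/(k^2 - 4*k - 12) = (k + 3)/(k - 6)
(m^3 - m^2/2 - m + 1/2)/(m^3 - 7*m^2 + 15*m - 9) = (2*m^2 + m - 1)/(2*(m^2 - 6*m + 9))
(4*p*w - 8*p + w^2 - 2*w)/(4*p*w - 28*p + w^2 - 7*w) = (w - 2)/(w - 7)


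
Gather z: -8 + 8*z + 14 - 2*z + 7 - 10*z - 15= -4*z - 2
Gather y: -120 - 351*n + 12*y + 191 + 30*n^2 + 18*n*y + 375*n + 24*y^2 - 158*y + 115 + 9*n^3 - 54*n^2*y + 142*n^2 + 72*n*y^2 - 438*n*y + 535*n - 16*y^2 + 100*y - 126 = 9*n^3 + 172*n^2 + 559*n + y^2*(72*n + 8) + y*(-54*n^2 - 420*n - 46) + 60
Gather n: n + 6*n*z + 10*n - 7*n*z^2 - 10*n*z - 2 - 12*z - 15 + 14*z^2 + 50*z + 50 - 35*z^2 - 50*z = n*(-7*z^2 - 4*z + 11) - 21*z^2 - 12*z + 33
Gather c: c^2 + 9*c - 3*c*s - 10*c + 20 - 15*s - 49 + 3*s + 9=c^2 + c*(-3*s - 1) - 12*s - 20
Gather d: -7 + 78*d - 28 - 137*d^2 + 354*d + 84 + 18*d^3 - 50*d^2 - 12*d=18*d^3 - 187*d^2 + 420*d + 49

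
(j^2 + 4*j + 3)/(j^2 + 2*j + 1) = (j + 3)/(j + 1)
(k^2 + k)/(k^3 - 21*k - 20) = k/(k^2 - k - 20)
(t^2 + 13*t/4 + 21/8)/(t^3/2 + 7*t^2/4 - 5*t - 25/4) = (8*t^2 + 26*t + 21)/(2*(2*t^3 + 7*t^2 - 20*t - 25))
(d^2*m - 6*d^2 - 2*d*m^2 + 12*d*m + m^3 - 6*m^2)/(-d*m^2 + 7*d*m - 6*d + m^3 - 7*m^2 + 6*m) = (-d + m)/(m - 1)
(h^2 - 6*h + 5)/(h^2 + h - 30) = (h - 1)/(h + 6)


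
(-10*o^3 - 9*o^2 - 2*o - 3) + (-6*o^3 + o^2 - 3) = -16*o^3 - 8*o^2 - 2*o - 6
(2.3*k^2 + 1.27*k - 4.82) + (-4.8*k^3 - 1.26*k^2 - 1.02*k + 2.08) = -4.8*k^3 + 1.04*k^2 + 0.25*k - 2.74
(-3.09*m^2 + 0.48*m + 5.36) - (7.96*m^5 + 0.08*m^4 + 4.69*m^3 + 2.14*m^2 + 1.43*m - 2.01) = -7.96*m^5 - 0.08*m^4 - 4.69*m^3 - 5.23*m^2 - 0.95*m + 7.37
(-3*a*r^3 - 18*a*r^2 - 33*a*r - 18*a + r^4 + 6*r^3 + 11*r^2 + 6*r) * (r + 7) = -3*a*r^4 - 39*a*r^3 - 159*a*r^2 - 249*a*r - 126*a + r^5 + 13*r^4 + 53*r^3 + 83*r^2 + 42*r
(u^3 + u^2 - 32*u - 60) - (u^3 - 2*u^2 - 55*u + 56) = 3*u^2 + 23*u - 116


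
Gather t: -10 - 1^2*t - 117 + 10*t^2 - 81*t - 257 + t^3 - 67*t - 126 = t^3 + 10*t^2 - 149*t - 510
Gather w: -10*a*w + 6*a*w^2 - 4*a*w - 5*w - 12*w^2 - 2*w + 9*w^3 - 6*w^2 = 9*w^3 + w^2*(6*a - 18) + w*(-14*a - 7)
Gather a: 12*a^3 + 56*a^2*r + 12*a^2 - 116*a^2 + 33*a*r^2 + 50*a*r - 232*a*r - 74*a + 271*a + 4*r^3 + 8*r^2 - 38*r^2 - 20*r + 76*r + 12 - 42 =12*a^3 + a^2*(56*r - 104) + a*(33*r^2 - 182*r + 197) + 4*r^3 - 30*r^2 + 56*r - 30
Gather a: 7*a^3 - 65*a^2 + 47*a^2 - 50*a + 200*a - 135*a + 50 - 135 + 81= 7*a^3 - 18*a^2 + 15*a - 4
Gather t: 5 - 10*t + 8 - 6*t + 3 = 16 - 16*t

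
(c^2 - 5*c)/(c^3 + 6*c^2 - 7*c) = (c - 5)/(c^2 + 6*c - 7)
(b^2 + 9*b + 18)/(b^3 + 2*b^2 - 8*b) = (b^2 + 9*b + 18)/(b*(b^2 + 2*b - 8))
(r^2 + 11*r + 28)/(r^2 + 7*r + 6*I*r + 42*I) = (r + 4)/(r + 6*I)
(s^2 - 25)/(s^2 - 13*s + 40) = (s + 5)/(s - 8)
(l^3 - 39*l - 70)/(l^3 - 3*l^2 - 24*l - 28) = (l + 5)/(l + 2)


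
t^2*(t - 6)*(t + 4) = t^4 - 2*t^3 - 24*t^2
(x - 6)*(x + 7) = x^2 + x - 42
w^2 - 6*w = w*(w - 6)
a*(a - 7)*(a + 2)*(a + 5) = a^4 - 39*a^2 - 70*a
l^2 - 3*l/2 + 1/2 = (l - 1)*(l - 1/2)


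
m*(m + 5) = m^2 + 5*m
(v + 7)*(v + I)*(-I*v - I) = -I*v^3 + v^2 - 8*I*v^2 + 8*v - 7*I*v + 7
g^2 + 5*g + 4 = (g + 1)*(g + 4)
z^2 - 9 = (z - 3)*(z + 3)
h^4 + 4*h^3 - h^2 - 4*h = h*(h - 1)*(h + 1)*(h + 4)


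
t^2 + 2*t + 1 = (t + 1)^2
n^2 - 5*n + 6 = (n - 3)*(n - 2)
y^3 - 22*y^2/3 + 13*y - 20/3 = (y - 5)*(y - 4/3)*(y - 1)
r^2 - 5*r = r*(r - 5)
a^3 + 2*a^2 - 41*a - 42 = (a - 6)*(a + 1)*(a + 7)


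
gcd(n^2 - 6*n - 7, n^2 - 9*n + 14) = n - 7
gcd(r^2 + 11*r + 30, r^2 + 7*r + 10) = r + 5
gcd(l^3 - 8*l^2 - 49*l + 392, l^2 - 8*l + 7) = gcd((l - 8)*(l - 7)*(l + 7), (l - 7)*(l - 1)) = l - 7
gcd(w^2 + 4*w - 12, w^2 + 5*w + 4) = 1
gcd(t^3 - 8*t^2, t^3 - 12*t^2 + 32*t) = t^2 - 8*t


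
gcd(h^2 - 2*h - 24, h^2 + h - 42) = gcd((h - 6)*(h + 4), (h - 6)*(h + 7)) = h - 6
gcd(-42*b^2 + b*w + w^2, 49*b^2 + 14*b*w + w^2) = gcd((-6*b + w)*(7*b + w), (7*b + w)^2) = 7*b + w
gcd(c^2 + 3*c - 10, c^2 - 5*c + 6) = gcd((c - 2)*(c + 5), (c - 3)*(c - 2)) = c - 2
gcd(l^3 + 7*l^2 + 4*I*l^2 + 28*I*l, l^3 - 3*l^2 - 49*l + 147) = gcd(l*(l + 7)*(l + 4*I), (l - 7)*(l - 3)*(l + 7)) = l + 7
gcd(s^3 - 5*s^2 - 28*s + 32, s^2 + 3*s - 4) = s^2 + 3*s - 4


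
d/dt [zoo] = 0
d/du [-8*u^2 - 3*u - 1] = -16*u - 3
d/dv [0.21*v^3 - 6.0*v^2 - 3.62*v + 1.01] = 0.63*v^2 - 12.0*v - 3.62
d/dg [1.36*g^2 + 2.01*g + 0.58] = 2.72*g + 2.01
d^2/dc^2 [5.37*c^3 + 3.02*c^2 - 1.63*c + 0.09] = 32.22*c + 6.04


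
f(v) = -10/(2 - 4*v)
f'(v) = -40/(2 - 4*v)^2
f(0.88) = 6.58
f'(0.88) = -17.31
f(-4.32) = -0.52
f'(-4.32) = -0.11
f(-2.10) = -0.96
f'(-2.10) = -0.37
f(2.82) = 1.08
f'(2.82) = -0.46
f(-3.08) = -0.70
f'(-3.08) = -0.20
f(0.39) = -22.73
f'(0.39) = -206.61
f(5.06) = 0.55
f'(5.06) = -0.12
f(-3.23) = -0.67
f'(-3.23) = -0.18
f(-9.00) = -0.26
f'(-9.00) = -0.03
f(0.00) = -5.00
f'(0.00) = -10.00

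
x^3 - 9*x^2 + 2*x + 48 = (x - 8)*(x - 3)*(x + 2)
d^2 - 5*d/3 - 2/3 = (d - 2)*(d + 1/3)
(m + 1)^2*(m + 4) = m^3 + 6*m^2 + 9*m + 4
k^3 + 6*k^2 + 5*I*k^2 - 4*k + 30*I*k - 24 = (k + 6)*(k + I)*(k + 4*I)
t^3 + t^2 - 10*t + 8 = (t - 2)*(t - 1)*(t + 4)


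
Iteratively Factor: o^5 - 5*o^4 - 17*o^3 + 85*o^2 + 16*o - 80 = (o + 4)*(o^4 - 9*o^3 + 19*o^2 + 9*o - 20) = (o + 1)*(o + 4)*(o^3 - 10*o^2 + 29*o - 20) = (o - 5)*(o + 1)*(o + 4)*(o^2 - 5*o + 4) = (o - 5)*(o - 4)*(o + 1)*(o + 4)*(o - 1)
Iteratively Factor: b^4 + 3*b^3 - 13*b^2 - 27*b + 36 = (b - 1)*(b^3 + 4*b^2 - 9*b - 36) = (b - 1)*(b + 3)*(b^2 + b - 12) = (b - 1)*(b + 3)*(b + 4)*(b - 3)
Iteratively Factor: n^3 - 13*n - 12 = (n - 4)*(n^2 + 4*n + 3) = (n - 4)*(n + 3)*(n + 1)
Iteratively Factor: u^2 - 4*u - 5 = (u + 1)*(u - 5)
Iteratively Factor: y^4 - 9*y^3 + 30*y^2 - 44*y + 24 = (y - 2)*(y^3 - 7*y^2 + 16*y - 12) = (y - 3)*(y - 2)*(y^2 - 4*y + 4) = (y - 3)*(y - 2)^2*(y - 2)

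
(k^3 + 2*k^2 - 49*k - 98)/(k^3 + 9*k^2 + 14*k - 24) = (k^3 + 2*k^2 - 49*k - 98)/(k^3 + 9*k^2 + 14*k - 24)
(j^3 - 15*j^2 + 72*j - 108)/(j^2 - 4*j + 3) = (j^2 - 12*j + 36)/(j - 1)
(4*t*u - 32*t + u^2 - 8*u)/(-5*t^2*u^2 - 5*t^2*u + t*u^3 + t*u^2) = (-4*t*u + 32*t - u^2 + 8*u)/(t*u*(5*t*u + 5*t - u^2 - u))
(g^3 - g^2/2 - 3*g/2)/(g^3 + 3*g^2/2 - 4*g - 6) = g*(2*g^2 - g - 3)/(2*g^3 + 3*g^2 - 8*g - 12)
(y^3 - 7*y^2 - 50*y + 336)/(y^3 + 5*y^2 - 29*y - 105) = (y^2 - 14*y + 48)/(y^2 - 2*y - 15)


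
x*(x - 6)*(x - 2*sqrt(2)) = x^3 - 6*x^2 - 2*sqrt(2)*x^2 + 12*sqrt(2)*x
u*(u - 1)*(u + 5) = u^3 + 4*u^2 - 5*u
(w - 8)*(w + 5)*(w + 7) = w^3 + 4*w^2 - 61*w - 280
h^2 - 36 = (h - 6)*(h + 6)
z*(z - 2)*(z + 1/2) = z^3 - 3*z^2/2 - z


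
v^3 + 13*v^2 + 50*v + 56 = (v + 2)*(v + 4)*(v + 7)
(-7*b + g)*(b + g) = -7*b^2 - 6*b*g + g^2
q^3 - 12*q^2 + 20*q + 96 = (q - 8)*(q - 6)*(q + 2)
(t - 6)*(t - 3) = t^2 - 9*t + 18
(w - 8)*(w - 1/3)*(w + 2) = w^3 - 19*w^2/3 - 14*w + 16/3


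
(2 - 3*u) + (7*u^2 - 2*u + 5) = 7*u^2 - 5*u + 7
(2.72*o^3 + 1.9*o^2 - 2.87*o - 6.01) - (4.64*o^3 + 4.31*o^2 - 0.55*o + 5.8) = -1.92*o^3 - 2.41*o^2 - 2.32*o - 11.81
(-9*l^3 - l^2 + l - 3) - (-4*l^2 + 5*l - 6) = -9*l^3 + 3*l^2 - 4*l + 3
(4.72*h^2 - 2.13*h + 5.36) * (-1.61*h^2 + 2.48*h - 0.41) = -7.5992*h^4 + 15.1349*h^3 - 15.8472*h^2 + 14.1661*h - 2.1976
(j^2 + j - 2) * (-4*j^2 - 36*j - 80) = -4*j^4 - 40*j^3 - 108*j^2 - 8*j + 160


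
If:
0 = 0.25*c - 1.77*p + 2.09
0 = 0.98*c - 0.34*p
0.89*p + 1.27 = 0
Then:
No Solution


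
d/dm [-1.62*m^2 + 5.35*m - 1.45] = 5.35 - 3.24*m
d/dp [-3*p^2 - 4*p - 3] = -6*p - 4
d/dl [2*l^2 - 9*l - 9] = 4*l - 9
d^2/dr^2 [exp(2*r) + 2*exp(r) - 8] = (4*exp(r) + 2)*exp(r)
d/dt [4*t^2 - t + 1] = 8*t - 1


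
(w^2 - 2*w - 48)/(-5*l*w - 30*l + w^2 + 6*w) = (w - 8)/(-5*l + w)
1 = 1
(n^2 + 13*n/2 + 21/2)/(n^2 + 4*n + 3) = (n + 7/2)/(n + 1)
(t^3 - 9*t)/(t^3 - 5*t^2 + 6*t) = (t + 3)/(t - 2)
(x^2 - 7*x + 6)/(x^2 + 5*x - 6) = (x - 6)/(x + 6)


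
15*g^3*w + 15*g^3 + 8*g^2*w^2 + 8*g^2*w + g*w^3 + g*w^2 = (3*g + w)*(5*g + w)*(g*w + g)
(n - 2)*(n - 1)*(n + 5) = n^3 + 2*n^2 - 13*n + 10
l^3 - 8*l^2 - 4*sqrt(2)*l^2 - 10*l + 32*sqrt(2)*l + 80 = (l - 8)*(l - 5*sqrt(2))*(l + sqrt(2))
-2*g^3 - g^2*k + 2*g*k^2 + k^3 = (-g + k)*(g + k)*(2*g + k)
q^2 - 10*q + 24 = (q - 6)*(q - 4)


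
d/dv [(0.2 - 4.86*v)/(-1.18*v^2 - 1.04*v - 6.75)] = (-5.7348*v^2 + 0.472*v + 33.013)/(1.3924*v^4 + 2.4544*v^3 + 17.0116*v^2 + 14.04*v + 45.5625)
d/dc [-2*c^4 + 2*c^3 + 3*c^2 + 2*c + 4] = -8*c^3 + 6*c^2 + 6*c + 2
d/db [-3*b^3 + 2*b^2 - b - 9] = -9*b^2 + 4*b - 1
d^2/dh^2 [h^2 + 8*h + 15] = 2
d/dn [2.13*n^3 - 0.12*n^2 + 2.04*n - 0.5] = 6.39*n^2 - 0.24*n + 2.04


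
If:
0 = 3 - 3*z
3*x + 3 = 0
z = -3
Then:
No Solution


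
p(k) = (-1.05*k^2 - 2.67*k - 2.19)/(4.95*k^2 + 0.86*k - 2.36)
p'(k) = (-9.9*k - 0.86)*(-1.05*k^2 - 2.67*k - 2.19)/(4.95*k^2 + 0.86*k - 2.36)^2 + (-2.1*k - 2.67)/(4.95*k^2 + 0.86*k - 2.36) = (12.3135*k^2 + 26.637*k + 8.1846)/(24.5025*k^4 + 8.514*k^3 - 22.6244*k^2 - 4.0592*k + 5.5696)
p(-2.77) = -0.09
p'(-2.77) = 0.03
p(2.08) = -0.59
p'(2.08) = 0.27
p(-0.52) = 0.74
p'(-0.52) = -1.08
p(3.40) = -0.41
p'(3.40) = 0.07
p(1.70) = -0.73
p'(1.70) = 0.50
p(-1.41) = -0.08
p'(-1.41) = -0.12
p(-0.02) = 0.90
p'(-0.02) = 1.36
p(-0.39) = 0.67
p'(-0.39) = -0.09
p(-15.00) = -0.18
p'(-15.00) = 0.00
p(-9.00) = -0.16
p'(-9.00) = 0.01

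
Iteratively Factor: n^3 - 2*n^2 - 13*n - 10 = (n + 1)*(n^2 - 3*n - 10) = (n - 5)*(n + 1)*(n + 2)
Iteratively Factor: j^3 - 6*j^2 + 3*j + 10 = (j + 1)*(j^2 - 7*j + 10) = (j - 2)*(j + 1)*(j - 5)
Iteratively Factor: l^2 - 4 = (l + 2)*(l - 2)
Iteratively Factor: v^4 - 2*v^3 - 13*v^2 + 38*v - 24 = (v - 3)*(v^3 + v^2 - 10*v + 8) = (v - 3)*(v - 2)*(v^2 + 3*v - 4) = (v - 3)*(v - 2)*(v - 1)*(v + 4)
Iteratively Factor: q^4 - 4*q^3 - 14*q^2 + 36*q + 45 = (q + 1)*(q^3 - 5*q^2 - 9*q + 45) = (q - 5)*(q + 1)*(q^2 - 9) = (q - 5)*(q - 3)*(q + 1)*(q + 3)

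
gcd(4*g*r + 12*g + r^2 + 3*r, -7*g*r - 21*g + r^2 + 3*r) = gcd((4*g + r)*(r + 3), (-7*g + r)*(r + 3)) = r + 3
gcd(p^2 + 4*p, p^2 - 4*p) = p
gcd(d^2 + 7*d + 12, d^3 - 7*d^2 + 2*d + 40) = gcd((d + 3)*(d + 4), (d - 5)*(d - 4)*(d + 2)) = 1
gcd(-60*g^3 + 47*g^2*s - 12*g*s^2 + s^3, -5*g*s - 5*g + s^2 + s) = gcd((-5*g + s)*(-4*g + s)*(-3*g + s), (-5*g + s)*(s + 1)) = -5*g + s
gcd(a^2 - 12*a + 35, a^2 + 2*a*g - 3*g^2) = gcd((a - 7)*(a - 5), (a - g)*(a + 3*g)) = 1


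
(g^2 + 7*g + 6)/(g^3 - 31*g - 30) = (g + 6)/(g^2 - g - 30)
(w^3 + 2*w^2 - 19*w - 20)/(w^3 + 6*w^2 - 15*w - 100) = (w + 1)/(w + 5)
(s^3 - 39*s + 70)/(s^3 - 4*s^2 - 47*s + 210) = (s - 2)/(s - 6)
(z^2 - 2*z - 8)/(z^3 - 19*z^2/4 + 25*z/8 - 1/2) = 8*(z + 2)/(8*z^2 - 6*z + 1)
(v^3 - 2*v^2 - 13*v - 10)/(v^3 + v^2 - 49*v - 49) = (v^2 - 3*v - 10)/(v^2 - 49)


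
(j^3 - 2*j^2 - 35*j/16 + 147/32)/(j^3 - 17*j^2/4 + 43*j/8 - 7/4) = (8*j^2 - 2*j - 21)/(4*(2*j^2 - 5*j + 2))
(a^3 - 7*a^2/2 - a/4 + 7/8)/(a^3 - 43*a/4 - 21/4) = (a - 1/2)/(a + 3)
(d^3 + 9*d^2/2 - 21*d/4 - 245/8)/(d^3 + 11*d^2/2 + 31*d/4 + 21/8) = (4*d^2 + 4*d - 35)/(4*d^2 + 8*d + 3)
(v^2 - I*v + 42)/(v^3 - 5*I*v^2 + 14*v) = (v + 6*I)/(v*(v + 2*I))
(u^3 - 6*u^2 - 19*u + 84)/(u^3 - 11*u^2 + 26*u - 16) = (u^3 - 6*u^2 - 19*u + 84)/(u^3 - 11*u^2 + 26*u - 16)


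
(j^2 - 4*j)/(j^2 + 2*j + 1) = j*(j - 4)/(j^2 + 2*j + 1)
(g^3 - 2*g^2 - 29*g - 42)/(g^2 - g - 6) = (g^2 - 4*g - 21)/(g - 3)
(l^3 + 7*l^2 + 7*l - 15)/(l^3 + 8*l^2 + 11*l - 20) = (l + 3)/(l + 4)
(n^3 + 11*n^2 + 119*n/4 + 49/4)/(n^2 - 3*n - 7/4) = (2*n^2 + 21*n + 49)/(2*n - 7)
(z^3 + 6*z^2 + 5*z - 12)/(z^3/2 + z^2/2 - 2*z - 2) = 2*(z^3 + 6*z^2 + 5*z - 12)/(z^3 + z^2 - 4*z - 4)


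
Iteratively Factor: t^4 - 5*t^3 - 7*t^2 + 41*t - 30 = (t + 3)*(t^3 - 8*t^2 + 17*t - 10) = (t - 2)*(t + 3)*(t^2 - 6*t + 5) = (t - 2)*(t - 1)*(t + 3)*(t - 5)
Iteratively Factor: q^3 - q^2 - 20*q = (q + 4)*(q^2 - 5*q) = q*(q + 4)*(q - 5)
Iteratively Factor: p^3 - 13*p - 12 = (p + 1)*(p^2 - p - 12) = (p - 4)*(p + 1)*(p + 3)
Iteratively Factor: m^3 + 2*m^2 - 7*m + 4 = (m + 4)*(m^2 - 2*m + 1) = (m - 1)*(m + 4)*(m - 1)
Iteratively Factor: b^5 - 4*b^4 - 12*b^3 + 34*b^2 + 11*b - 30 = (b - 5)*(b^4 + b^3 - 7*b^2 - b + 6) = (b - 5)*(b + 3)*(b^3 - 2*b^2 - b + 2) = (b - 5)*(b - 2)*(b + 3)*(b^2 - 1) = (b - 5)*(b - 2)*(b + 1)*(b + 3)*(b - 1)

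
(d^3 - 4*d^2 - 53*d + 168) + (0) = d^3 - 4*d^2 - 53*d + 168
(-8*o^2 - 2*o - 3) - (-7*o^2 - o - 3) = -o^2 - o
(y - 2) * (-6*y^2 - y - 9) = -6*y^3 + 11*y^2 - 7*y + 18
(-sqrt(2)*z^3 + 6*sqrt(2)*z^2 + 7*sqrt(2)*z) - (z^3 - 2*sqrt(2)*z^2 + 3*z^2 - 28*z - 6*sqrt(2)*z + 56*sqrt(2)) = -sqrt(2)*z^3 - z^3 - 3*z^2 + 8*sqrt(2)*z^2 + 13*sqrt(2)*z + 28*z - 56*sqrt(2)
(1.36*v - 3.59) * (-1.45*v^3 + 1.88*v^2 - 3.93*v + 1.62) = -1.972*v^4 + 7.7623*v^3 - 12.094*v^2 + 16.3119*v - 5.8158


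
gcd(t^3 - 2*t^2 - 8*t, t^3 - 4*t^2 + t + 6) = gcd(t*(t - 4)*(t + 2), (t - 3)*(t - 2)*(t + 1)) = 1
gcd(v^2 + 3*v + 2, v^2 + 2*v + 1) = v + 1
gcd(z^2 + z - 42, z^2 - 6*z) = z - 6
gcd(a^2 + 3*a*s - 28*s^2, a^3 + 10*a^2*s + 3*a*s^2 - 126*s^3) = a + 7*s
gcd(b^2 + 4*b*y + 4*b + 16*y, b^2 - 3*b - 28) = b + 4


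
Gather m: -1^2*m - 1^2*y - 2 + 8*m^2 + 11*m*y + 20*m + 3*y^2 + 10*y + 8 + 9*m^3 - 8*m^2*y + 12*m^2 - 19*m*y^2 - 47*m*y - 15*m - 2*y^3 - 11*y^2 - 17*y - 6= 9*m^3 + m^2*(20 - 8*y) + m*(-19*y^2 - 36*y + 4) - 2*y^3 - 8*y^2 - 8*y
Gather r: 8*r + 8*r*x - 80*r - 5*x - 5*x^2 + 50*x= r*(8*x - 72) - 5*x^2 + 45*x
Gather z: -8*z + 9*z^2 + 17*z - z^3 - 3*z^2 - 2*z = -z^3 + 6*z^2 + 7*z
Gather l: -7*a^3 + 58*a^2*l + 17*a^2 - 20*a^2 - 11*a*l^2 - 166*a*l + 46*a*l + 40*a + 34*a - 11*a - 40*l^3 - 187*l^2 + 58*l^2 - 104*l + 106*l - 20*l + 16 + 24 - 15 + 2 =-7*a^3 - 3*a^2 + 63*a - 40*l^3 + l^2*(-11*a - 129) + l*(58*a^2 - 120*a - 18) + 27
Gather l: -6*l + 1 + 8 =9 - 6*l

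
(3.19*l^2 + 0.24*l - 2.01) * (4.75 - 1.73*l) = -5.5187*l^3 + 14.7373*l^2 + 4.6173*l - 9.5475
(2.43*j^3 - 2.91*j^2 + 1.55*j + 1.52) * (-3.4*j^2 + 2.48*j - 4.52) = -8.262*j^5 + 15.9204*j^4 - 23.4704*j^3 + 11.8292*j^2 - 3.2364*j - 6.8704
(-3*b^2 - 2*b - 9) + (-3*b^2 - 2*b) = -6*b^2 - 4*b - 9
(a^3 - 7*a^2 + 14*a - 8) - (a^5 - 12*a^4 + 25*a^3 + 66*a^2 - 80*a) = -a^5 + 12*a^4 - 24*a^3 - 73*a^2 + 94*a - 8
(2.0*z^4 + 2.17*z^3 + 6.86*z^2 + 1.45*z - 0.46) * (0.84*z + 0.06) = 1.68*z^5 + 1.9428*z^4 + 5.8926*z^3 + 1.6296*z^2 - 0.2994*z - 0.0276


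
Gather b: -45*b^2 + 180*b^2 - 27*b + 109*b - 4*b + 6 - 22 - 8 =135*b^2 + 78*b - 24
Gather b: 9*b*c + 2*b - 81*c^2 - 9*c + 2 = b*(9*c + 2) - 81*c^2 - 9*c + 2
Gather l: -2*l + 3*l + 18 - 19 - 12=l - 13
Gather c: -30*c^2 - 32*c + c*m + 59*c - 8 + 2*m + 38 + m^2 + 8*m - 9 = -30*c^2 + c*(m + 27) + m^2 + 10*m + 21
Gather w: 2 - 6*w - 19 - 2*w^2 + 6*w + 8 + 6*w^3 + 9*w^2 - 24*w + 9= 6*w^3 + 7*w^2 - 24*w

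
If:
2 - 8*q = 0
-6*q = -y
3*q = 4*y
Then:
No Solution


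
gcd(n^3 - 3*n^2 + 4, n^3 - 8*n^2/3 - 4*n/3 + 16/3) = n^2 - 4*n + 4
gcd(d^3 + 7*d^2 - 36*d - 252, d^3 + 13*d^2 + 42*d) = d^2 + 13*d + 42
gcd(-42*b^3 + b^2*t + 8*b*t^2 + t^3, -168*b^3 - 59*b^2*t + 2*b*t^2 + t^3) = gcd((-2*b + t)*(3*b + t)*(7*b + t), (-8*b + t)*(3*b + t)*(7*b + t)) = 21*b^2 + 10*b*t + t^2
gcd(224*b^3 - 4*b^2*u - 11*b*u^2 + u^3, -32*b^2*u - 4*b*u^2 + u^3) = -32*b^2 - 4*b*u + u^2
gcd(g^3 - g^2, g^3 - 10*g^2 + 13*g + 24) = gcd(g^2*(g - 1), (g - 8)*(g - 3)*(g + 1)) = 1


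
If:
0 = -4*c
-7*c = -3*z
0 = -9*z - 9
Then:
No Solution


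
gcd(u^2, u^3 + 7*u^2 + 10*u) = u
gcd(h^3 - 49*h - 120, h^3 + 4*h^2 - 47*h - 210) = h + 5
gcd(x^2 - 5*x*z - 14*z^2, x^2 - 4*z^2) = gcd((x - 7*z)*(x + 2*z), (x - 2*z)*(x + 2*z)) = x + 2*z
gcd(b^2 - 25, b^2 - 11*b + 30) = b - 5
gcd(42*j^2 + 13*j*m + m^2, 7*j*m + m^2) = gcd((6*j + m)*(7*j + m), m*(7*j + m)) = 7*j + m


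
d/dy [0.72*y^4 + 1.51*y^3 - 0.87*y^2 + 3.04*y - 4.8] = 2.88*y^3 + 4.53*y^2 - 1.74*y + 3.04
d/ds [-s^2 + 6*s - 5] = 6 - 2*s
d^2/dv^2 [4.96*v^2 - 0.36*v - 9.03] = 9.92000000000000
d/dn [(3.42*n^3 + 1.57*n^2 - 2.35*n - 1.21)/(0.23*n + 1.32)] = (1.5732*n^3 + 13.9043*n^2 + 4.1448*n - 2.8237)/(0.0529*n^2 + 0.6072*n + 1.7424)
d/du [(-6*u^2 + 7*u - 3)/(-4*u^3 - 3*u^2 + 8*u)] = (-24*u^4 + 56*u^3 - 63*u^2 - 18*u + 24)/(u^2*(16*u^4 + 24*u^3 - 55*u^2 - 48*u + 64))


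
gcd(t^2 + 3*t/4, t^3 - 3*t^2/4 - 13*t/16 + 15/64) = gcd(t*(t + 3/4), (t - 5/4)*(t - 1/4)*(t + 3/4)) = t + 3/4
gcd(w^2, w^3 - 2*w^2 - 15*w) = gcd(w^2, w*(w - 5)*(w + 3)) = w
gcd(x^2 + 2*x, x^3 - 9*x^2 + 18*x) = x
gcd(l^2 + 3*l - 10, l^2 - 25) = l + 5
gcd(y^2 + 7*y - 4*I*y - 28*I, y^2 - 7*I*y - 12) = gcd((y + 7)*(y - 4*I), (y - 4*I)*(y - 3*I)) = y - 4*I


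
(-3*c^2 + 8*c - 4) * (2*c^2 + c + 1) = -6*c^4 + 13*c^3 - 3*c^2 + 4*c - 4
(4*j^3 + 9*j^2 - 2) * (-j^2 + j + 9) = -4*j^5 - 5*j^4 + 45*j^3 + 83*j^2 - 2*j - 18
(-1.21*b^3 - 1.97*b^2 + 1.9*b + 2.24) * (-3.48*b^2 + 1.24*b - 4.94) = 4.2108*b^5 + 5.3552*b^4 - 3.0774*b^3 + 4.2926*b^2 - 6.6084*b - 11.0656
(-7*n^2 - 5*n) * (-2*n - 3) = 14*n^3 + 31*n^2 + 15*n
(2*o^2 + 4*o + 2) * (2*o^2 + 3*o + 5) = 4*o^4 + 14*o^3 + 26*o^2 + 26*o + 10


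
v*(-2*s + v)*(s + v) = -2*s^2*v - s*v^2 + v^3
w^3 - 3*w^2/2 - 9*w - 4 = (w - 4)*(w + 1/2)*(w + 2)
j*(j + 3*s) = j^2 + 3*j*s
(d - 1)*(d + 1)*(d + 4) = d^3 + 4*d^2 - d - 4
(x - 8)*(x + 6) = x^2 - 2*x - 48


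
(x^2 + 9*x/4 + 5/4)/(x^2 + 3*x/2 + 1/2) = (4*x + 5)/(2*(2*x + 1))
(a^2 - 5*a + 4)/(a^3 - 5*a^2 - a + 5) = (a - 4)/(a^2 - 4*a - 5)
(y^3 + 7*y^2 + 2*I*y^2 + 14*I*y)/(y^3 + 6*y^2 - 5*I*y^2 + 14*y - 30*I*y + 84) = y*(y + 7)/(y^2 + y*(6 - 7*I) - 42*I)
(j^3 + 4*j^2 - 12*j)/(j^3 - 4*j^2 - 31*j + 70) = j*(j + 6)/(j^2 - 2*j - 35)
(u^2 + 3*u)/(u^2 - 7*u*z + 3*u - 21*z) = u/(u - 7*z)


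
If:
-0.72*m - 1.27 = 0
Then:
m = -1.76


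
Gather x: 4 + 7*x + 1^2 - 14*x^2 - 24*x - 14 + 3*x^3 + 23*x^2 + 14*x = 3*x^3 + 9*x^2 - 3*x - 9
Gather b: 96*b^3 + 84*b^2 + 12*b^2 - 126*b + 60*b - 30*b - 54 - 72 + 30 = 96*b^3 + 96*b^2 - 96*b - 96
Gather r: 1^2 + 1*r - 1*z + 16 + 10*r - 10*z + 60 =11*r - 11*z + 77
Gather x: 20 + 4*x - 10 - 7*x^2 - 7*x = -7*x^2 - 3*x + 10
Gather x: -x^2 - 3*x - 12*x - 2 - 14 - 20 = -x^2 - 15*x - 36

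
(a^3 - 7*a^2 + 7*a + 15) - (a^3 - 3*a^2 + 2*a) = -4*a^2 + 5*a + 15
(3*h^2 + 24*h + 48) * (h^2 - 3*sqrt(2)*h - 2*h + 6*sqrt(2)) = 3*h^4 - 9*sqrt(2)*h^3 + 18*h^3 - 54*sqrt(2)*h^2 - 96*h + 288*sqrt(2)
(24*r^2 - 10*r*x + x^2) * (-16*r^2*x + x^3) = -384*r^4*x + 160*r^3*x^2 + 8*r^2*x^3 - 10*r*x^4 + x^5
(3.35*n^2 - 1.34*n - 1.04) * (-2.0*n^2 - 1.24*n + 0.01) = -6.7*n^4 - 1.474*n^3 + 3.7751*n^2 + 1.2762*n - 0.0104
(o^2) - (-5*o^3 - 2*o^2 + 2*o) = 5*o^3 + 3*o^2 - 2*o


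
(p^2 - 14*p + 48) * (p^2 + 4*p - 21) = p^4 - 10*p^3 - 29*p^2 + 486*p - 1008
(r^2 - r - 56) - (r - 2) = r^2 - 2*r - 54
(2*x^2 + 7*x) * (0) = 0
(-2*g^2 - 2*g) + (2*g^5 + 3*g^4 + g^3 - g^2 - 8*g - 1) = 2*g^5 + 3*g^4 + g^3 - 3*g^2 - 10*g - 1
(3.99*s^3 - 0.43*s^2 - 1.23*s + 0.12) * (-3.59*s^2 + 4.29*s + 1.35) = -14.3241*s^5 + 18.6608*s^4 + 7.9575*s^3 - 6.288*s^2 - 1.1457*s + 0.162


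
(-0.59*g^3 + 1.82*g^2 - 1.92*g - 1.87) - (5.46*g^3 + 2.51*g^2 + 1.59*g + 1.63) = -6.05*g^3 - 0.69*g^2 - 3.51*g - 3.5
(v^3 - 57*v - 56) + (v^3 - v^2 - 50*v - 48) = 2*v^3 - v^2 - 107*v - 104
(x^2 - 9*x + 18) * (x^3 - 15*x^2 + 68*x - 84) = x^5 - 24*x^4 + 221*x^3 - 966*x^2 + 1980*x - 1512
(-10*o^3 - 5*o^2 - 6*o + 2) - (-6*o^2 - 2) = -10*o^3 + o^2 - 6*o + 4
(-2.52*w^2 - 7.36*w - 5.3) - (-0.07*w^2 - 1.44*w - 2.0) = -2.45*w^2 - 5.92*w - 3.3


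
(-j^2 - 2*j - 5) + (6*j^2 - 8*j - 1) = 5*j^2 - 10*j - 6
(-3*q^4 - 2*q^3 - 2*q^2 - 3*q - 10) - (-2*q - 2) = -3*q^4 - 2*q^3 - 2*q^2 - q - 8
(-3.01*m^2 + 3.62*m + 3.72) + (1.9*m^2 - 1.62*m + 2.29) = -1.11*m^2 + 2.0*m + 6.01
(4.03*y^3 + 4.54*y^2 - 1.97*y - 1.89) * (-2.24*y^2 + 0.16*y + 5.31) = -9.0272*y^5 - 9.5248*y^4 + 26.5385*y^3 + 28.0258*y^2 - 10.7631*y - 10.0359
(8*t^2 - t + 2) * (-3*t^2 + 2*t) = -24*t^4 + 19*t^3 - 8*t^2 + 4*t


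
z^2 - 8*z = z*(z - 8)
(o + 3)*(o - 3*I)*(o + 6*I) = o^3 + 3*o^2 + 3*I*o^2 + 18*o + 9*I*o + 54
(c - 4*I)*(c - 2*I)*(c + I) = c^3 - 5*I*c^2 - 2*c - 8*I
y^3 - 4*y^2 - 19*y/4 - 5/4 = (y - 5)*(y + 1/2)^2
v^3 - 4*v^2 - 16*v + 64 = (v - 4)^2*(v + 4)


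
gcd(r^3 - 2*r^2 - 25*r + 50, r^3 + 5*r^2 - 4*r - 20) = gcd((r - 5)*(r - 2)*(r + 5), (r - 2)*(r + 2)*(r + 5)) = r^2 + 3*r - 10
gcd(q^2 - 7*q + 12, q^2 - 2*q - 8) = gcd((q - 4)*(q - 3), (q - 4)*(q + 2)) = q - 4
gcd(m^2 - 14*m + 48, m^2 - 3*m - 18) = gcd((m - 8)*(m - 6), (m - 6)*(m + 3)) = m - 6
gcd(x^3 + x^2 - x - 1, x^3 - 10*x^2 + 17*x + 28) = x + 1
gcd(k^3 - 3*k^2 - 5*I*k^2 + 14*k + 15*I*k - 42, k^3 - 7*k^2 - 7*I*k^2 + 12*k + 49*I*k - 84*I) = k^2 + k*(-3 - 7*I) + 21*I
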